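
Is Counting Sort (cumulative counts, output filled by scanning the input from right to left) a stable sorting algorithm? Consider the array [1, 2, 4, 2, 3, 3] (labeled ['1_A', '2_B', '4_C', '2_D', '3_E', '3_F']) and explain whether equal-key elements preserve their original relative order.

Trace Counting Sort on the labeled array (the key is the number; the letter only tracks identity):
  Counts for values 0..4: [0, 1, 2, 2, 1]
  Cumulative counts: [0, 1, 3, 5, 6]
  Scan right to left: place 3_F at output index 4
  Scan right to left: place 3_E at output index 3
  Scan right to left: place 2_D at output index 2
  Scan right to left: place 4_C at output index 5
  Scan right to left: place 2_B at output index 1
  Scan right to left: place 1_A at output index 0
  Output: [1_A, 2_B, 2_D, 3_E, 3_F, 4_C]
Equal keys:
  value 2: originally 2_B, 2_D; after sorting 2_B, 2_D -> order preserved
  value 3: originally 3_E, 3_F; after sorting 3_E, 3_F -> order preserved
All equal keys kept their original relative order. Counting Sort is stable: scanning the input right to left with decreasing cumulative counts places later duplicates at later output positions.
Answer: Stable


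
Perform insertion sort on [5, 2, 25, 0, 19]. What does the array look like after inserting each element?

First element 5 is already 'sorted'
Insert 2: shifted 1 elements -> [2, 5, 25, 0, 19]
Insert 25: shifted 0 elements -> [2, 5, 25, 0, 19]
Insert 0: shifted 3 elements -> [0, 2, 5, 25, 19]
Insert 19: shifted 1 elements -> [0, 2, 5, 19, 25]


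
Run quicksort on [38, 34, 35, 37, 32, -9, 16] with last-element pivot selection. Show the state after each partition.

Partition 1: pivot=16 at index 1 -> [-9, 16, 35, 37, 32, 38, 34]
Partition 2: pivot=34 at index 3 -> [-9, 16, 32, 34, 35, 38, 37]
Partition 3: pivot=37 at index 5 -> [-9, 16, 32, 34, 35, 37, 38]


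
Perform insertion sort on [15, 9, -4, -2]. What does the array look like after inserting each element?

First element 15 is already 'sorted'
Insert 9: shifted 1 elements -> [9, 15, -4, -2]
Insert -4: shifted 2 elements -> [-4, 9, 15, -2]
Insert -2: shifted 2 elements -> [-4, -2, 9, 15]


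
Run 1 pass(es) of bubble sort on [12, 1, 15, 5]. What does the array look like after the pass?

After pass 1: [1, 12, 5, 15] (2 swaps)
Total swaps: 2


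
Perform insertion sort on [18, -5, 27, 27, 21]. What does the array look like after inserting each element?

First element 18 is already 'sorted'
Insert -5: shifted 1 elements -> [-5, 18, 27, 27, 21]
Insert 27: shifted 0 elements -> [-5, 18, 27, 27, 21]
Insert 27: shifted 0 elements -> [-5, 18, 27, 27, 21]
Insert 21: shifted 2 elements -> [-5, 18, 21, 27, 27]


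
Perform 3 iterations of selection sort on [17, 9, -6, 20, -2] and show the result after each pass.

Pass 1: Select minimum -6 at index 2, swap -> [-6, 9, 17, 20, -2]
Pass 2: Select minimum -2 at index 4, swap -> [-6, -2, 17, 20, 9]
Pass 3: Select minimum 9 at index 4, swap -> [-6, -2, 9, 20, 17]


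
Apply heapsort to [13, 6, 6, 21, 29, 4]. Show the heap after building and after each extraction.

Build heap: [29, 21, 6, 13, 6, 4]
Extract 29: [21, 13, 6, 4, 6, 29]
Extract 21: [13, 6, 6, 4, 21, 29]
Extract 13: [6, 4, 6, 13, 21, 29]
Extract 6: [6, 4, 6, 13, 21, 29]
Extract 6: [4, 6, 6, 13, 21, 29]


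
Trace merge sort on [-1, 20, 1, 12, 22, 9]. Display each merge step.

Divide and conquer:
  Merge [20] + [1] -> [1, 20]
  Merge [-1] + [1, 20] -> [-1, 1, 20]
  Merge [22] + [9] -> [9, 22]
  Merge [12] + [9, 22] -> [9, 12, 22]
  Merge [-1, 1, 20] + [9, 12, 22] -> [-1, 1, 9, 12, 20, 22]


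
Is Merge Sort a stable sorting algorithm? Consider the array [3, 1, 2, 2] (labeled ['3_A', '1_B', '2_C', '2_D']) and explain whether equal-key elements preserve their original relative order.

Trace Merge Sort on the labeled array (the key is the number; the letter only tracks identity):
  Merge [3_A] + [1_B] -> [1_B, 3_A]
  Merge [2_C] + [2_D] -> [2_C, 2_D]
  Merge [1_B, 3_A] + [2_C, 2_D] -> [1_B, 2_C, 2_D, 3_A]
Final order: [1_B, 2_C, 2_D, 3_A]
Equal keys:
  value 2: originally 2_C, 2_D; after sorting 2_C, 2_D -> order preserved
All equal keys kept their original relative order. Merge Sort is stable: when the heads of the two halves are equal the merge takes from the left half first.
Answer: Stable


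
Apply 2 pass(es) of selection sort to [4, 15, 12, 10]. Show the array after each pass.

Pass 1: Select minimum 4 at index 0, swap -> [4, 15, 12, 10]
Pass 2: Select minimum 10 at index 3, swap -> [4, 10, 12, 15]


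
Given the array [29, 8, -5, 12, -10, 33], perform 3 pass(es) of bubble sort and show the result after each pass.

After pass 1: [8, -5, 12, -10, 29, 33] (4 swaps)
After pass 2: [-5, 8, -10, 12, 29, 33] (2 swaps)
After pass 3: [-5, -10, 8, 12, 29, 33] (1 swaps)
Total swaps: 7


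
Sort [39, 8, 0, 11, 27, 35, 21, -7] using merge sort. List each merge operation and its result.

Divide and conquer:
  Merge [39] + [8] -> [8, 39]
  Merge [0] + [11] -> [0, 11]
  Merge [8, 39] + [0, 11] -> [0, 8, 11, 39]
  Merge [27] + [35] -> [27, 35]
  Merge [21] + [-7] -> [-7, 21]
  Merge [27, 35] + [-7, 21] -> [-7, 21, 27, 35]
  Merge [0, 8, 11, 39] + [-7, 21, 27, 35] -> [-7, 0, 8, 11, 21, 27, 35, 39]


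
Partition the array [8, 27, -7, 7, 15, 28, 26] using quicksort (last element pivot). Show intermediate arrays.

Partition 1: pivot=26 at index 4 -> [8, -7, 7, 15, 26, 28, 27]
Partition 2: pivot=15 at index 3 -> [8, -7, 7, 15, 26, 28, 27]
Partition 3: pivot=7 at index 1 -> [-7, 7, 8, 15, 26, 28, 27]
Partition 4: pivot=27 at index 5 -> [-7, 7, 8, 15, 26, 27, 28]


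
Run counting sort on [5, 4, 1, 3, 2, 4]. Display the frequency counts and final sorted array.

Count array: [0, 1, 1, 1, 2, 1]
(count[i] = number of elements equal to i)
Cumulative count: [0, 1, 2, 3, 5, 6]
Sorted: [1, 2, 3, 4, 4, 5]


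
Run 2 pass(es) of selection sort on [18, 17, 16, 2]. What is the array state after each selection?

Pass 1: Select minimum 2 at index 3, swap -> [2, 17, 16, 18]
Pass 2: Select minimum 16 at index 2, swap -> [2, 16, 17, 18]


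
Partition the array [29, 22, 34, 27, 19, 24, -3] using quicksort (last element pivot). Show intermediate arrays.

Partition 1: pivot=-3 at index 0 -> [-3, 22, 34, 27, 19, 24, 29]
Partition 2: pivot=29 at index 5 -> [-3, 22, 27, 19, 24, 29, 34]
Partition 3: pivot=24 at index 3 -> [-3, 22, 19, 24, 27, 29, 34]
Partition 4: pivot=19 at index 1 -> [-3, 19, 22, 24, 27, 29, 34]


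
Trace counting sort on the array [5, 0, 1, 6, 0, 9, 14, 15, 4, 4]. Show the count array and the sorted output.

Count array: [2, 1, 0, 0, 2, 1, 1, 0, 0, 1, 0, 0, 0, 0, 1, 1]
(count[i] = number of elements equal to i)
Cumulative count: [2, 3, 3, 3, 5, 6, 7, 7, 7, 8, 8, 8, 8, 8, 9, 10]
Sorted: [0, 0, 1, 4, 4, 5, 6, 9, 14, 15]


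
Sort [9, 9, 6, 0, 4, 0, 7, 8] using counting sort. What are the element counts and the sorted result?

Count array: [2, 0, 0, 0, 1, 0, 1, 1, 1, 2]
(count[i] = number of elements equal to i)
Cumulative count: [2, 2, 2, 2, 3, 3, 4, 5, 6, 8]
Sorted: [0, 0, 4, 6, 7, 8, 9, 9]


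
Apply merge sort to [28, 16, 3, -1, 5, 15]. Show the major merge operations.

Divide and conquer:
  Merge [16] + [3] -> [3, 16]
  Merge [28] + [3, 16] -> [3, 16, 28]
  Merge [5] + [15] -> [5, 15]
  Merge [-1] + [5, 15] -> [-1, 5, 15]
  Merge [3, 16, 28] + [-1, 5, 15] -> [-1, 3, 5, 15, 16, 28]


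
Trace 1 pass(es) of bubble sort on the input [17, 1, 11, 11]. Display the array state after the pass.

After pass 1: [1, 11, 11, 17] (3 swaps)
Total swaps: 3


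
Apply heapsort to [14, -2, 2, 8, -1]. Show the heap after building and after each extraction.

Build heap: [14, 8, 2, -2, -1]
Extract 14: [8, -1, 2, -2, 14]
Extract 8: [2, -1, -2, 8, 14]
Extract 2: [-1, -2, 2, 8, 14]
Extract -1: [-2, -1, 2, 8, 14]


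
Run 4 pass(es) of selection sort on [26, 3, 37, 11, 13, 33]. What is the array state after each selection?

Pass 1: Select minimum 3 at index 1, swap -> [3, 26, 37, 11, 13, 33]
Pass 2: Select minimum 11 at index 3, swap -> [3, 11, 37, 26, 13, 33]
Pass 3: Select minimum 13 at index 4, swap -> [3, 11, 13, 26, 37, 33]
Pass 4: Select minimum 26 at index 3, swap -> [3, 11, 13, 26, 37, 33]


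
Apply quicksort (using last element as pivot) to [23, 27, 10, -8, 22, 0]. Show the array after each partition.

Partition 1: pivot=0 at index 1 -> [-8, 0, 10, 23, 22, 27]
Partition 2: pivot=27 at index 5 -> [-8, 0, 10, 23, 22, 27]
Partition 3: pivot=22 at index 3 -> [-8, 0, 10, 22, 23, 27]


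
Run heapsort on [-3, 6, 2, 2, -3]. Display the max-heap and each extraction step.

Build heap: [6, 2, 2, -3, -3]
Extract 6: [2, -3, 2, -3, 6]
Extract 2: [2, -3, -3, 2, 6]
Extract 2: [-3, -3, 2, 2, 6]
Extract -3: [-3, -3, 2, 2, 6]


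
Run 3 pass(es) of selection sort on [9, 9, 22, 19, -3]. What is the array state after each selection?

Pass 1: Select minimum -3 at index 4, swap -> [-3, 9, 22, 19, 9]
Pass 2: Select minimum 9 at index 1, swap -> [-3, 9, 22, 19, 9]
Pass 3: Select minimum 9 at index 4, swap -> [-3, 9, 9, 19, 22]


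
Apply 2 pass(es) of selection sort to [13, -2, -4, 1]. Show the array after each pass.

Pass 1: Select minimum -4 at index 2, swap -> [-4, -2, 13, 1]
Pass 2: Select minimum -2 at index 1, swap -> [-4, -2, 13, 1]


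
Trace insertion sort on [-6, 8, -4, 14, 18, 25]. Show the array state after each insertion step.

First element -6 is already 'sorted'
Insert 8: shifted 0 elements -> [-6, 8, -4, 14, 18, 25]
Insert -4: shifted 1 elements -> [-6, -4, 8, 14, 18, 25]
Insert 14: shifted 0 elements -> [-6, -4, 8, 14, 18, 25]
Insert 18: shifted 0 elements -> [-6, -4, 8, 14, 18, 25]
Insert 25: shifted 0 elements -> [-6, -4, 8, 14, 18, 25]


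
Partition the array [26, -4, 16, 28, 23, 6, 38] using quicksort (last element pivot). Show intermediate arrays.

Partition 1: pivot=38 at index 6 -> [26, -4, 16, 28, 23, 6, 38]
Partition 2: pivot=6 at index 1 -> [-4, 6, 16, 28, 23, 26, 38]
Partition 3: pivot=26 at index 4 -> [-4, 6, 16, 23, 26, 28, 38]
Partition 4: pivot=23 at index 3 -> [-4, 6, 16, 23, 26, 28, 38]


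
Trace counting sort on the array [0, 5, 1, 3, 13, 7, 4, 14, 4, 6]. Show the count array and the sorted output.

Count array: [1, 1, 0, 1, 2, 1, 1, 1, 0, 0, 0, 0, 0, 1, 1]
(count[i] = number of elements equal to i)
Cumulative count: [1, 2, 2, 3, 5, 6, 7, 8, 8, 8, 8, 8, 8, 9, 10]
Sorted: [0, 1, 3, 4, 4, 5, 6, 7, 13, 14]


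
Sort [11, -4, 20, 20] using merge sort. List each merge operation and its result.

Divide and conquer:
  Merge [11] + [-4] -> [-4, 11]
  Merge [20] + [20] -> [20, 20]
  Merge [-4, 11] + [20, 20] -> [-4, 11, 20, 20]


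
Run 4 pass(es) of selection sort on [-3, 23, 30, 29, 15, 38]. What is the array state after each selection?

Pass 1: Select minimum -3 at index 0, swap -> [-3, 23, 30, 29, 15, 38]
Pass 2: Select minimum 15 at index 4, swap -> [-3, 15, 30, 29, 23, 38]
Pass 3: Select minimum 23 at index 4, swap -> [-3, 15, 23, 29, 30, 38]
Pass 4: Select minimum 29 at index 3, swap -> [-3, 15, 23, 29, 30, 38]


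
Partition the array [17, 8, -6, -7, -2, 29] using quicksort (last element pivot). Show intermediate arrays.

Partition 1: pivot=29 at index 5 -> [17, 8, -6, -7, -2, 29]
Partition 2: pivot=-2 at index 2 -> [-6, -7, -2, 8, 17, 29]
Partition 3: pivot=-7 at index 0 -> [-7, -6, -2, 8, 17, 29]
Partition 4: pivot=17 at index 4 -> [-7, -6, -2, 8, 17, 29]


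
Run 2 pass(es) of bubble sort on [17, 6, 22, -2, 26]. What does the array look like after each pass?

After pass 1: [6, 17, -2, 22, 26] (2 swaps)
After pass 2: [6, -2, 17, 22, 26] (1 swaps)
Total swaps: 3


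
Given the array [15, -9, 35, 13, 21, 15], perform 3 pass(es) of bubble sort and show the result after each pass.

After pass 1: [-9, 15, 13, 21, 15, 35] (4 swaps)
After pass 2: [-9, 13, 15, 15, 21, 35] (2 swaps)
After pass 3: [-9, 13, 15, 15, 21, 35] (0 swaps)
Total swaps: 6


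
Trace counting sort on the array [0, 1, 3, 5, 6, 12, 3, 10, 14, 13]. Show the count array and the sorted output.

Count array: [1, 1, 0, 2, 0, 1, 1, 0, 0, 0, 1, 0, 1, 1, 1]
(count[i] = number of elements equal to i)
Cumulative count: [1, 2, 2, 4, 4, 5, 6, 6, 6, 6, 7, 7, 8, 9, 10]
Sorted: [0, 1, 3, 3, 5, 6, 10, 12, 13, 14]


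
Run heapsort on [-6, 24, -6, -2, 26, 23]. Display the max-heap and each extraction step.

Build heap: [26, 24, 23, -2, -6, -6]
Extract 26: [24, -2, 23, -6, -6, 26]
Extract 24: [23, -2, -6, -6, 24, 26]
Extract 23: [-2, -6, -6, 23, 24, 26]
Extract -2: [-6, -6, -2, 23, 24, 26]
Extract -6: [-6, -6, -2, 23, 24, 26]


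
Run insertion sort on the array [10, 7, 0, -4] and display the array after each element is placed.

First element 10 is already 'sorted'
Insert 7: shifted 1 elements -> [7, 10, 0, -4]
Insert 0: shifted 2 elements -> [0, 7, 10, -4]
Insert -4: shifted 3 elements -> [-4, 0, 7, 10]


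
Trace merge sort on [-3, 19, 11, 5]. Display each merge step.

Divide and conquer:
  Merge [-3] + [19] -> [-3, 19]
  Merge [11] + [5] -> [5, 11]
  Merge [-3, 19] + [5, 11] -> [-3, 5, 11, 19]


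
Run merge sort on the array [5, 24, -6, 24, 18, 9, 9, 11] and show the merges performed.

Divide and conquer:
  Merge [5] + [24] -> [5, 24]
  Merge [-6] + [24] -> [-6, 24]
  Merge [5, 24] + [-6, 24] -> [-6, 5, 24, 24]
  Merge [18] + [9] -> [9, 18]
  Merge [9] + [11] -> [9, 11]
  Merge [9, 18] + [9, 11] -> [9, 9, 11, 18]
  Merge [-6, 5, 24, 24] + [9, 9, 11, 18] -> [-6, 5, 9, 9, 11, 18, 24, 24]


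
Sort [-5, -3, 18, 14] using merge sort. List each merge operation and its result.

Divide and conquer:
  Merge [-5] + [-3] -> [-5, -3]
  Merge [18] + [14] -> [14, 18]
  Merge [-5, -3] + [14, 18] -> [-5, -3, 14, 18]


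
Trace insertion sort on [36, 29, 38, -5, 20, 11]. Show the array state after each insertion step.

First element 36 is already 'sorted'
Insert 29: shifted 1 elements -> [29, 36, 38, -5, 20, 11]
Insert 38: shifted 0 elements -> [29, 36, 38, -5, 20, 11]
Insert -5: shifted 3 elements -> [-5, 29, 36, 38, 20, 11]
Insert 20: shifted 3 elements -> [-5, 20, 29, 36, 38, 11]
Insert 11: shifted 4 elements -> [-5, 11, 20, 29, 36, 38]


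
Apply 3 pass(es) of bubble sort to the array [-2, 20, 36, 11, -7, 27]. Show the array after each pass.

After pass 1: [-2, 20, 11, -7, 27, 36] (3 swaps)
After pass 2: [-2, 11, -7, 20, 27, 36] (2 swaps)
After pass 3: [-2, -7, 11, 20, 27, 36] (1 swaps)
Total swaps: 6


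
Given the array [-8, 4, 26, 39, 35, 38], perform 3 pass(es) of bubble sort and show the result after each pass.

After pass 1: [-8, 4, 26, 35, 38, 39] (2 swaps)
After pass 2: [-8, 4, 26, 35, 38, 39] (0 swaps)
After pass 3: [-8, 4, 26, 35, 38, 39] (0 swaps)
Total swaps: 2


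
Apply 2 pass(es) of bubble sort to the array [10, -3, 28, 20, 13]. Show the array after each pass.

After pass 1: [-3, 10, 20, 13, 28] (3 swaps)
After pass 2: [-3, 10, 13, 20, 28] (1 swaps)
Total swaps: 4


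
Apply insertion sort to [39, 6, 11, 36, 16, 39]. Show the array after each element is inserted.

First element 39 is already 'sorted'
Insert 6: shifted 1 elements -> [6, 39, 11, 36, 16, 39]
Insert 11: shifted 1 elements -> [6, 11, 39, 36, 16, 39]
Insert 36: shifted 1 elements -> [6, 11, 36, 39, 16, 39]
Insert 16: shifted 2 elements -> [6, 11, 16, 36, 39, 39]
Insert 39: shifted 0 elements -> [6, 11, 16, 36, 39, 39]


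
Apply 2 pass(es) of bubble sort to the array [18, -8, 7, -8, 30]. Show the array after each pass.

After pass 1: [-8, 7, -8, 18, 30] (3 swaps)
After pass 2: [-8, -8, 7, 18, 30] (1 swaps)
Total swaps: 4


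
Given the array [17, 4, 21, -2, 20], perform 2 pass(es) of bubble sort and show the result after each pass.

After pass 1: [4, 17, -2, 20, 21] (3 swaps)
After pass 2: [4, -2, 17, 20, 21] (1 swaps)
Total swaps: 4


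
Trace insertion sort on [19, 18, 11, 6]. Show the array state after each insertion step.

First element 19 is already 'sorted'
Insert 18: shifted 1 elements -> [18, 19, 11, 6]
Insert 11: shifted 2 elements -> [11, 18, 19, 6]
Insert 6: shifted 3 elements -> [6, 11, 18, 19]


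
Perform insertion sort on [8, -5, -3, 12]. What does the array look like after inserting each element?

First element 8 is already 'sorted'
Insert -5: shifted 1 elements -> [-5, 8, -3, 12]
Insert -3: shifted 1 elements -> [-5, -3, 8, 12]
Insert 12: shifted 0 elements -> [-5, -3, 8, 12]


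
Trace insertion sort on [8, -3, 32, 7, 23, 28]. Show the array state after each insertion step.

First element 8 is already 'sorted'
Insert -3: shifted 1 elements -> [-3, 8, 32, 7, 23, 28]
Insert 32: shifted 0 elements -> [-3, 8, 32, 7, 23, 28]
Insert 7: shifted 2 elements -> [-3, 7, 8, 32, 23, 28]
Insert 23: shifted 1 elements -> [-3, 7, 8, 23, 32, 28]
Insert 28: shifted 1 elements -> [-3, 7, 8, 23, 28, 32]


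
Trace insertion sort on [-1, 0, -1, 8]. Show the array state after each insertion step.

First element -1 is already 'sorted'
Insert 0: shifted 0 elements -> [-1, 0, -1, 8]
Insert -1: shifted 1 elements -> [-1, -1, 0, 8]
Insert 8: shifted 0 elements -> [-1, -1, 0, 8]


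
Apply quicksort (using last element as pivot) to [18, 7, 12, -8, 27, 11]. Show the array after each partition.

Partition 1: pivot=11 at index 2 -> [7, -8, 11, 18, 27, 12]
Partition 2: pivot=-8 at index 0 -> [-8, 7, 11, 18, 27, 12]
Partition 3: pivot=12 at index 3 -> [-8, 7, 11, 12, 27, 18]
Partition 4: pivot=18 at index 4 -> [-8, 7, 11, 12, 18, 27]


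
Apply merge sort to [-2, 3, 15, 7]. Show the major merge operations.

Divide and conquer:
  Merge [-2] + [3] -> [-2, 3]
  Merge [15] + [7] -> [7, 15]
  Merge [-2, 3] + [7, 15] -> [-2, 3, 7, 15]


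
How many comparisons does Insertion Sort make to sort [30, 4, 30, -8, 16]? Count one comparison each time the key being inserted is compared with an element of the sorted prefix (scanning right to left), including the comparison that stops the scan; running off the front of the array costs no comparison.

Insert 4: 30 > 4 (shift), reached front = 1 comparison(s) -> [4, 30, 30, -8, 16]
Insert 30: 30 <= 30 (stop) = 1 comparison(s) -> [4, 30, 30, -8, 16]
Insert -8: 30 > -8 (shift), 30 > -8 (shift), 4 > -8 (shift), reached front = 3 comparison(s) -> [-8, 4, 30, 30, 16]
Insert 16: 30 > 16 (shift), 30 > 16 (shift), 4 <= 16 (stop) = 3 comparison(s) -> [-8, 4, 16, 30, 30]
Total comparisons: 1 + 1 + 3 + 3 = 8


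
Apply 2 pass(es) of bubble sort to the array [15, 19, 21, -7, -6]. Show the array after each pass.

After pass 1: [15, 19, -7, -6, 21] (2 swaps)
After pass 2: [15, -7, -6, 19, 21] (2 swaps)
Total swaps: 4


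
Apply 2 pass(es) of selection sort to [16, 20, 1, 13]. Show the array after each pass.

Pass 1: Select minimum 1 at index 2, swap -> [1, 20, 16, 13]
Pass 2: Select minimum 13 at index 3, swap -> [1, 13, 16, 20]


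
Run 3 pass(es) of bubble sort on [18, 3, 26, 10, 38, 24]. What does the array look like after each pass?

After pass 1: [3, 18, 10, 26, 24, 38] (3 swaps)
After pass 2: [3, 10, 18, 24, 26, 38] (2 swaps)
After pass 3: [3, 10, 18, 24, 26, 38] (0 swaps)
Total swaps: 5


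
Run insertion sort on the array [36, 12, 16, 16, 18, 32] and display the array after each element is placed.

First element 36 is already 'sorted'
Insert 12: shifted 1 elements -> [12, 36, 16, 16, 18, 32]
Insert 16: shifted 1 elements -> [12, 16, 36, 16, 18, 32]
Insert 16: shifted 1 elements -> [12, 16, 16, 36, 18, 32]
Insert 18: shifted 1 elements -> [12, 16, 16, 18, 36, 32]
Insert 32: shifted 1 elements -> [12, 16, 16, 18, 32, 36]


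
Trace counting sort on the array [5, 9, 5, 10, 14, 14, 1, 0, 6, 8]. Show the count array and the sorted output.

Count array: [1, 1, 0, 0, 0, 2, 1, 0, 1, 1, 1, 0, 0, 0, 2]
(count[i] = number of elements equal to i)
Cumulative count: [1, 2, 2, 2, 2, 4, 5, 5, 6, 7, 8, 8, 8, 8, 10]
Sorted: [0, 1, 5, 5, 6, 8, 9, 10, 14, 14]


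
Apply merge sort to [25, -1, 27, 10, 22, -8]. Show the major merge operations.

Divide and conquer:
  Merge [-1] + [27] -> [-1, 27]
  Merge [25] + [-1, 27] -> [-1, 25, 27]
  Merge [22] + [-8] -> [-8, 22]
  Merge [10] + [-8, 22] -> [-8, 10, 22]
  Merge [-1, 25, 27] + [-8, 10, 22] -> [-8, -1, 10, 22, 25, 27]


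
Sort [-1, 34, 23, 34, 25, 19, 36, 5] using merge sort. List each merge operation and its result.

Divide and conquer:
  Merge [-1] + [34] -> [-1, 34]
  Merge [23] + [34] -> [23, 34]
  Merge [-1, 34] + [23, 34] -> [-1, 23, 34, 34]
  Merge [25] + [19] -> [19, 25]
  Merge [36] + [5] -> [5, 36]
  Merge [19, 25] + [5, 36] -> [5, 19, 25, 36]
  Merge [-1, 23, 34, 34] + [5, 19, 25, 36] -> [-1, 5, 19, 23, 25, 34, 34, 36]


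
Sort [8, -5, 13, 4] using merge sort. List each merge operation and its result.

Divide and conquer:
  Merge [8] + [-5] -> [-5, 8]
  Merge [13] + [4] -> [4, 13]
  Merge [-5, 8] + [4, 13] -> [-5, 4, 8, 13]


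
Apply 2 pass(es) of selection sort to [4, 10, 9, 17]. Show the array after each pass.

Pass 1: Select minimum 4 at index 0, swap -> [4, 10, 9, 17]
Pass 2: Select minimum 9 at index 2, swap -> [4, 9, 10, 17]


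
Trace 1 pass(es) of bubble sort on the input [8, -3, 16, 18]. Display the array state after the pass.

After pass 1: [-3, 8, 16, 18] (1 swaps)
Total swaps: 1


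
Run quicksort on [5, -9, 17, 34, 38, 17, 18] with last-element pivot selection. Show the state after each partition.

Partition 1: pivot=18 at index 4 -> [5, -9, 17, 17, 18, 34, 38]
Partition 2: pivot=17 at index 3 -> [5, -9, 17, 17, 18, 34, 38]
Partition 3: pivot=17 at index 2 -> [5, -9, 17, 17, 18, 34, 38]
Partition 4: pivot=-9 at index 0 -> [-9, 5, 17, 17, 18, 34, 38]
Partition 5: pivot=38 at index 6 -> [-9, 5, 17, 17, 18, 34, 38]


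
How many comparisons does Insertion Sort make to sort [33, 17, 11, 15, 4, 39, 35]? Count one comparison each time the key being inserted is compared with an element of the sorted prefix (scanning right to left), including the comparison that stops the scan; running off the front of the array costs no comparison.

Insert 17: 33 > 17 (shift), reached front = 1 comparison(s) -> [17, 33, 11, 15, 4, 39, 35]
Insert 11: 33 > 11 (shift), 17 > 11 (shift), reached front = 2 comparison(s) -> [11, 17, 33, 15, 4, 39, 35]
Insert 15: 33 > 15 (shift), 17 > 15 (shift), 11 <= 15 (stop) = 3 comparison(s) -> [11, 15, 17, 33, 4, 39, 35]
Insert 4: 33 > 4 (shift), 17 > 4 (shift), 15 > 4 (shift), 11 > 4 (shift), reached front = 4 comparison(s) -> [4, 11, 15, 17, 33, 39, 35]
Insert 39: 33 <= 39 (stop) = 1 comparison(s) -> [4, 11, 15, 17, 33, 39, 35]
Insert 35: 39 > 35 (shift), 33 <= 35 (stop) = 2 comparison(s) -> [4, 11, 15, 17, 33, 35, 39]
Total comparisons: 1 + 2 + 3 + 4 + 1 + 2 = 13


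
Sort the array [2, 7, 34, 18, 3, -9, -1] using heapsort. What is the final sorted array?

Build heap: [34, 18, 2, 7, 3, -9, -1]
Extract 34: [18, 7, 2, -1, 3, -9, 34]
Extract 18: [7, 3, 2, -1, -9, 18, 34]
Extract 7: [3, -1, 2, -9, 7, 18, 34]
Extract 3: [2, -1, -9, 3, 7, 18, 34]
Extract 2: [-1, -9, 2, 3, 7, 18, 34]
Extract -1: [-9, -1, 2, 3, 7, 18, 34]


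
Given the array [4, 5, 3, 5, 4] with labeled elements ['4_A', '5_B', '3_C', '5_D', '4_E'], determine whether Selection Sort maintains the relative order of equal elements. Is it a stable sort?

Trace Selection Sort on the labeled array (the key is the number; the letter only tracks identity):
  Pass 1: minimum of unsorted part is 3_C at index 2; swap it with 4_A at index 0 -> [3_C, 5_B, 4_A, 5_D, 4_E]
  Pass 2: minimum of unsorted part is 4_A at index 2; swap it with 5_B at index 1 -> [3_C, 4_A, 5_B, 5_D, 4_E]
  Pass 3: minimum of unsorted part is 4_E at index 4; swap it with 5_B at index 2 -> [3_C, 4_A, 4_E, 5_D, 5_B]
  Pass 4: minimum 5_D is already at index 3; no swap -> [3_C, 4_A, 4_E, 5_D, 5_B]
Final order: [3_C, 4_A, 4_E, 5_D, 5_B]
Equal keys:
  value 4: originally 4_A, 4_E; after sorting 4_A, 4_E -> order preserved
  value 5: originally 5_B, 5_D; after sorting 5_D, 5_B -> order changed
Equal keys were reordered, so Selection Sort is not stable: the long-range swap that moves the minimum into place can carry an element past an equal key. (One such input is enough; an unstable sort may happen to preserve order on other inputs, but it gives no guarantee.)
Answer: Not stable


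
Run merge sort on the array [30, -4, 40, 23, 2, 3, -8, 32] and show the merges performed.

Divide and conquer:
  Merge [30] + [-4] -> [-4, 30]
  Merge [40] + [23] -> [23, 40]
  Merge [-4, 30] + [23, 40] -> [-4, 23, 30, 40]
  Merge [2] + [3] -> [2, 3]
  Merge [-8] + [32] -> [-8, 32]
  Merge [2, 3] + [-8, 32] -> [-8, 2, 3, 32]
  Merge [-4, 23, 30, 40] + [-8, 2, 3, 32] -> [-8, -4, 2, 3, 23, 30, 32, 40]


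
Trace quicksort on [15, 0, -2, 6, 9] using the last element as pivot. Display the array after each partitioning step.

Partition 1: pivot=9 at index 3 -> [0, -2, 6, 9, 15]
Partition 2: pivot=6 at index 2 -> [0, -2, 6, 9, 15]
Partition 3: pivot=-2 at index 0 -> [-2, 0, 6, 9, 15]


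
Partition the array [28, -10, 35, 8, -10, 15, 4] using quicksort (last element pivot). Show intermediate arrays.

Partition 1: pivot=4 at index 2 -> [-10, -10, 4, 8, 28, 15, 35]
Partition 2: pivot=-10 at index 1 -> [-10, -10, 4, 8, 28, 15, 35]
Partition 3: pivot=35 at index 6 -> [-10, -10, 4, 8, 28, 15, 35]
Partition 4: pivot=15 at index 4 -> [-10, -10, 4, 8, 15, 28, 35]


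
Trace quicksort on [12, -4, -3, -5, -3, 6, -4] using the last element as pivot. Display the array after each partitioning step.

Partition 1: pivot=-4 at index 2 -> [-4, -5, -4, 12, -3, 6, -3]
Partition 2: pivot=-5 at index 0 -> [-5, -4, -4, 12, -3, 6, -3]
Partition 3: pivot=-3 at index 4 -> [-5, -4, -4, -3, -3, 6, 12]
Partition 4: pivot=12 at index 6 -> [-5, -4, -4, -3, -3, 6, 12]


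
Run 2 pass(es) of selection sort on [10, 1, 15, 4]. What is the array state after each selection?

Pass 1: Select minimum 1 at index 1, swap -> [1, 10, 15, 4]
Pass 2: Select minimum 4 at index 3, swap -> [1, 4, 15, 10]


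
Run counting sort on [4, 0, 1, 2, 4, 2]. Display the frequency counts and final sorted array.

Count array: [1, 1, 2, 0, 2]
(count[i] = number of elements equal to i)
Cumulative count: [1, 2, 4, 4, 6]
Sorted: [0, 1, 2, 2, 4, 4]


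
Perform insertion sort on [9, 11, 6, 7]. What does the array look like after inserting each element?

First element 9 is already 'sorted'
Insert 11: shifted 0 elements -> [9, 11, 6, 7]
Insert 6: shifted 2 elements -> [6, 9, 11, 7]
Insert 7: shifted 2 elements -> [6, 7, 9, 11]


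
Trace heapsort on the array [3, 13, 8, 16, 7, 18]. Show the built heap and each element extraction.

Build heap: [18, 16, 8, 13, 7, 3]
Extract 18: [16, 13, 8, 3, 7, 18]
Extract 16: [13, 7, 8, 3, 16, 18]
Extract 13: [8, 7, 3, 13, 16, 18]
Extract 8: [7, 3, 8, 13, 16, 18]
Extract 7: [3, 7, 8, 13, 16, 18]


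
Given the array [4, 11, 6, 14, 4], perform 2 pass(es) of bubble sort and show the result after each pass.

After pass 1: [4, 6, 11, 4, 14] (2 swaps)
After pass 2: [4, 6, 4, 11, 14] (1 swaps)
Total swaps: 3


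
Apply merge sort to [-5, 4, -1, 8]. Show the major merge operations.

Divide and conquer:
  Merge [-5] + [4] -> [-5, 4]
  Merge [-1] + [8] -> [-1, 8]
  Merge [-5, 4] + [-1, 8] -> [-5, -1, 4, 8]


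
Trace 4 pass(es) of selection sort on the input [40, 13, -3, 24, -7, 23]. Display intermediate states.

Pass 1: Select minimum -7 at index 4, swap -> [-7, 13, -3, 24, 40, 23]
Pass 2: Select minimum -3 at index 2, swap -> [-7, -3, 13, 24, 40, 23]
Pass 3: Select minimum 13 at index 2, swap -> [-7, -3, 13, 24, 40, 23]
Pass 4: Select minimum 23 at index 5, swap -> [-7, -3, 13, 23, 40, 24]


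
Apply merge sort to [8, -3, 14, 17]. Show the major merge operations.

Divide and conquer:
  Merge [8] + [-3] -> [-3, 8]
  Merge [14] + [17] -> [14, 17]
  Merge [-3, 8] + [14, 17] -> [-3, 8, 14, 17]


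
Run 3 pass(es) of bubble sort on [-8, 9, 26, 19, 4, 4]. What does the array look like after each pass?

After pass 1: [-8, 9, 19, 4, 4, 26] (3 swaps)
After pass 2: [-8, 9, 4, 4, 19, 26] (2 swaps)
After pass 3: [-8, 4, 4, 9, 19, 26] (2 swaps)
Total swaps: 7


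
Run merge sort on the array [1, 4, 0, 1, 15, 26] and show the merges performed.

Divide and conquer:
  Merge [4] + [0] -> [0, 4]
  Merge [1] + [0, 4] -> [0, 1, 4]
  Merge [15] + [26] -> [15, 26]
  Merge [1] + [15, 26] -> [1, 15, 26]
  Merge [0, 1, 4] + [1, 15, 26] -> [0, 1, 1, 4, 15, 26]


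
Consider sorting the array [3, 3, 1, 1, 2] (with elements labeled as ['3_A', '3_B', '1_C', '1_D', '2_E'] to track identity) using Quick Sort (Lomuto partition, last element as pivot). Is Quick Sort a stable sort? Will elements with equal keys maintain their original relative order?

Trace Quick Sort on the labeled array (the key is the number; the letter only tracks identity):
  Partition indices 0..4 around pivot 2_E -> [1_C, 1_D, 2_E, 3_B, 3_A]
  Partition indices 0..1 around pivot 1_D -> [1_C, 1_D, 2_E, 3_B, 3_A]
  Partition indices 3..4 around pivot 3_A -> [1_C, 1_D, 2_E, 3_B, 3_A]
Final order: [1_C, 1_D, 2_E, 3_B, 3_A]
Equal keys:
  value 1: originally 1_C, 1_D; after sorting 1_C, 1_D -> order preserved
  value 3: originally 3_A, 3_B; after sorting 3_B, 3_A -> order changed
Equal keys were reordered, so Quick Sort is not stable: partition swaps elements across long distances and can reorder equal keys. (One such input is enough; an unstable sort may happen to preserve order on other inputs, but it gives no guarantee.)
Answer: Not stable


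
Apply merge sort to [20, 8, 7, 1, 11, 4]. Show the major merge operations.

Divide and conquer:
  Merge [8] + [7] -> [7, 8]
  Merge [20] + [7, 8] -> [7, 8, 20]
  Merge [11] + [4] -> [4, 11]
  Merge [1] + [4, 11] -> [1, 4, 11]
  Merge [7, 8, 20] + [1, 4, 11] -> [1, 4, 7, 8, 11, 20]


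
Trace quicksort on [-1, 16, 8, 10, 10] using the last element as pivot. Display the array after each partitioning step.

Partition 1: pivot=10 at index 3 -> [-1, 8, 10, 10, 16]
Partition 2: pivot=10 at index 2 -> [-1, 8, 10, 10, 16]
Partition 3: pivot=8 at index 1 -> [-1, 8, 10, 10, 16]


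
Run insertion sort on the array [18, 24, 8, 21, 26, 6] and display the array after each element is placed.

First element 18 is already 'sorted'
Insert 24: shifted 0 elements -> [18, 24, 8, 21, 26, 6]
Insert 8: shifted 2 elements -> [8, 18, 24, 21, 26, 6]
Insert 21: shifted 1 elements -> [8, 18, 21, 24, 26, 6]
Insert 26: shifted 0 elements -> [8, 18, 21, 24, 26, 6]
Insert 6: shifted 5 elements -> [6, 8, 18, 21, 24, 26]


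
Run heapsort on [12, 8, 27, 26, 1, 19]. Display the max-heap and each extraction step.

Build heap: [27, 26, 19, 8, 1, 12]
Extract 27: [26, 12, 19, 8, 1, 27]
Extract 26: [19, 12, 1, 8, 26, 27]
Extract 19: [12, 8, 1, 19, 26, 27]
Extract 12: [8, 1, 12, 19, 26, 27]
Extract 8: [1, 8, 12, 19, 26, 27]


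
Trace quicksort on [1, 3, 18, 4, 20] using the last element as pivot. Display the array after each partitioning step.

Partition 1: pivot=20 at index 4 -> [1, 3, 18, 4, 20]
Partition 2: pivot=4 at index 2 -> [1, 3, 4, 18, 20]
Partition 3: pivot=3 at index 1 -> [1, 3, 4, 18, 20]


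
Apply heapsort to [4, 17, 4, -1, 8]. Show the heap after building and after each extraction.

Build heap: [17, 8, 4, -1, 4]
Extract 17: [8, 4, 4, -1, 17]
Extract 8: [4, -1, 4, 8, 17]
Extract 4: [4, -1, 4, 8, 17]
Extract 4: [-1, 4, 4, 8, 17]


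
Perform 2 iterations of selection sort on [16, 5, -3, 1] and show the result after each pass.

Pass 1: Select minimum -3 at index 2, swap -> [-3, 5, 16, 1]
Pass 2: Select minimum 1 at index 3, swap -> [-3, 1, 16, 5]


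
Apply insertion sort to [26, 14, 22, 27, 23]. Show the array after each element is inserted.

First element 26 is already 'sorted'
Insert 14: shifted 1 elements -> [14, 26, 22, 27, 23]
Insert 22: shifted 1 elements -> [14, 22, 26, 27, 23]
Insert 27: shifted 0 elements -> [14, 22, 26, 27, 23]
Insert 23: shifted 2 elements -> [14, 22, 23, 26, 27]


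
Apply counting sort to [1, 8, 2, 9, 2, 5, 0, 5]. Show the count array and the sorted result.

Count array: [1, 1, 2, 0, 0, 2, 0, 0, 1, 1]
(count[i] = number of elements equal to i)
Cumulative count: [1, 2, 4, 4, 4, 6, 6, 6, 7, 8]
Sorted: [0, 1, 2, 2, 5, 5, 8, 9]


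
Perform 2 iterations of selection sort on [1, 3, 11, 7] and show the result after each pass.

Pass 1: Select minimum 1 at index 0, swap -> [1, 3, 11, 7]
Pass 2: Select minimum 3 at index 1, swap -> [1, 3, 11, 7]


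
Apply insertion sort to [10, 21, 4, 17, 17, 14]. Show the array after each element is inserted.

First element 10 is already 'sorted'
Insert 21: shifted 0 elements -> [10, 21, 4, 17, 17, 14]
Insert 4: shifted 2 elements -> [4, 10, 21, 17, 17, 14]
Insert 17: shifted 1 elements -> [4, 10, 17, 21, 17, 14]
Insert 17: shifted 1 elements -> [4, 10, 17, 17, 21, 14]
Insert 14: shifted 3 elements -> [4, 10, 14, 17, 17, 21]


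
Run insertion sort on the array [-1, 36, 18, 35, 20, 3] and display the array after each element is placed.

First element -1 is already 'sorted'
Insert 36: shifted 0 elements -> [-1, 36, 18, 35, 20, 3]
Insert 18: shifted 1 elements -> [-1, 18, 36, 35, 20, 3]
Insert 35: shifted 1 elements -> [-1, 18, 35, 36, 20, 3]
Insert 20: shifted 2 elements -> [-1, 18, 20, 35, 36, 3]
Insert 3: shifted 4 elements -> [-1, 3, 18, 20, 35, 36]


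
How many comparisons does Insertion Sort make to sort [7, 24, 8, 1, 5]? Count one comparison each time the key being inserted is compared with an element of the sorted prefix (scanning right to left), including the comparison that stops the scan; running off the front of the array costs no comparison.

Insert 24: 7 <= 24 (stop) = 1 comparison(s) -> [7, 24, 8, 1, 5]
Insert 8: 24 > 8 (shift), 7 <= 8 (stop) = 2 comparison(s) -> [7, 8, 24, 1, 5]
Insert 1: 24 > 1 (shift), 8 > 1 (shift), 7 > 1 (shift), reached front = 3 comparison(s) -> [1, 7, 8, 24, 5]
Insert 5: 24 > 5 (shift), 8 > 5 (shift), 7 > 5 (shift), 1 <= 5 (stop) = 4 comparison(s) -> [1, 5, 7, 8, 24]
Total comparisons: 1 + 2 + 3 + 4 = 10


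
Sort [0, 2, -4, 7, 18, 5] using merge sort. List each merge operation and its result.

Divide and conquer:
  Merge [2] + [-4] -> [-4, 2]
  Merge [0] + [-4, 2] -> [-4, 0, 2]
  Merge [18] + [5] -> [5, 18]
  Merge [7] + [5, 18] -> [5, 7, 18]
  Merge [-4, 0, 2] + [5, 7, 18] -> [-4, 0, 2, 5, 7, 18]


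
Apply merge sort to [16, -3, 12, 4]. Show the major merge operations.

Divide and conquer:
  Merge [16] + [-3] -> [-3, 16]
  Merge [12] + [4] -> [4, 12]
  Merge [-3, 16] + [4, 12] -> [-3, 4, 12, 16]


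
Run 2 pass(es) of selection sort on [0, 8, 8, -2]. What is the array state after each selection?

Pass 1: Select minimum -2 at index 3, swap -> [-2, 8, 8, 0]
Pass 2: Select minimum 0 at index 3, swap -> [-2, 0, 8, 8]


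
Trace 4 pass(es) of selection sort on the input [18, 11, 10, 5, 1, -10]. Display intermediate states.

Pass 1: Select minimum -10 at index 5, swap -> [-10, 11, 10, 5, 1, 18]
Pass 2: Select minimum 1 at index 4, swap -> [-10, 1, 10, 5, 11, 18]
Pass 3: Select minimum 5 at index 3, swap -> [-10, 1, 5, 10, 11, 18]
Pass 4: Select minimum 10 at index 3, swap -> [-10, 1, 5, 10, 11, 18]


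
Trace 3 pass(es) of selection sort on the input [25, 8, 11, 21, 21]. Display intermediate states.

Pass 1: Select minimum 8 at index 1, swap -> [8, 25, 11, 21, 21]
Pass 2: Select minimum 11 at index 2, swap -> [8, 11, 25, 21, 21]
Pass 3: Select minimum 21 at index 3, swap -> [8, 11, 21, 25, 21]


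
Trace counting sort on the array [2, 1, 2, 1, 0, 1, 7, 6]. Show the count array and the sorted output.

Count array: [1, 3, 2, 0, 0, 0, 1, 1]
(count[i] = number of elements equal to i)
Cumulative count: [1, 4, 6, 6, 6, 6, 7, 8]
Sorted: [0, 1, 1, 1, 2, 2, 6, 7]


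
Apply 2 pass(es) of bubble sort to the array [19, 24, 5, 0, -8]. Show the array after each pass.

After pass 1: [19, 5, 0, -8, 24] (3 swaps)
After pass 2: [5, 0, -8, 19, 24] (3 swaps)
Total swaps: 6


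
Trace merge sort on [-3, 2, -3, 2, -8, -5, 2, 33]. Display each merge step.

Divide and conquer:
  Merge [-3] + [2] -> [-3, 2]
  Merge [-3] + [2] -> [-3, 2]
  Merge [-3, 2] + [-3, 2] -> [-3, -3, 2, 2]
  Merge [-8] + [-5] -> [-8, -5]
  Merge [2] + [33] -> [2, 33]
  Merge [-8, -5] + [2, 33] -> [-8, -5, 2, 33]
  Merge [-3, -3, 2, 2] + [-8, -5, 2, 33] -> [-8, -5, -3, -3, 2, 2, 2, 33]


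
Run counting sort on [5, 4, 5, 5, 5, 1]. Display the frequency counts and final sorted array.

Count array: [0, 1, 0, 0, 1, 4]
(count[i] = number of elements equal to i)
Cumulative count: [0, 1, 1, 1, 2, 6]
Sorted: [1, 4, 5, 5, 5, 5]


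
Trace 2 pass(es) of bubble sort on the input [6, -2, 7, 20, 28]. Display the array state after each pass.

After pass 1: [-2, 6, 7, 20, 28] (1 swaps)
After pass 2: [-2, 6, 7, 20, 28] (0 swaps)
Total swaps: 1


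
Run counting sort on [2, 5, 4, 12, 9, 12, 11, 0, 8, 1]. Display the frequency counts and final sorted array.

Count array: [1, 1, 1, 0, 1, 1, 0, 0, 1, 1, 0, 1, 2]
(count[i] = number of elements equal to i)
Cumulative count: [1, 2, 3, 3, 4, 5, 5, 5, 6, 7, 7, 8, 10]
Sorted: [0, 1, 2, 4, 5, 8, 9, 11, 12, 12]


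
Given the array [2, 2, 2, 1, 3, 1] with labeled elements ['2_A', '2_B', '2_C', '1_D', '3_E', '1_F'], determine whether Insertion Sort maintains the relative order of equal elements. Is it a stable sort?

Trace Insertion Sort on the labeled array (the key is the number; the letter only tracks identity):
  Insert 2_B at index 1: [2_A, 2_B, 2_C, 1_D, 3_E, 1_F]
  Insert 2_C at index 2: [2_A, 2_B, 2_C, 1_D, 3_E, 1_F]
  Insert 1_D at index 0: [1_D, 2_A, 2_B, 2_C, 3_E, 1_F]
  Insert 3_E at index 4: [1_D, 2_A, 2_B, 2_C, 3_E, 1_F]
  Insert 1_F at index 1: [1_D, 1_F, 2_A, 2_B, 2_C, 3_E]
Final order: [1_D, 1_F, 2_A, 2_B, 2_C, 3_E]
Equal keys:
  value 1: originally 1_D, 1_F; after sorting 1_D, 1_F -> order preserved
  value 2: originally 2_A, 2_B, 2_C; after sorting 2_A, 2_B, 2_C -> order preserved
All equal keys kept their original relative order. Insertion Sort is stable: elements are shifted only while they are strictly greater than the key, so a key is inserted after any equal elements already placed.
Answer: Stable


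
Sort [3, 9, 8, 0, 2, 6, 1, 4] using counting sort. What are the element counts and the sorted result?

Count array: [1, 1, 1, 1, 1, 0, 1, 0, 1, 1]
(count[i] = number of elements equal to i)
Cumulative count: [1, 2, 3, 4, 5, 5, 6, 6, 7, 8]
Sorted: [0, 1, 2, 3, 4, 6, 8, 9]


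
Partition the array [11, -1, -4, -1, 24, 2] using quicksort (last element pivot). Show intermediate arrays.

Partition 1: pivot=2 at index 3 -> [-1, -4, -1, 2, 24, 11]
Partition 2: pivot=-1 at index 2 -> [-1, -4, -1, 2, 24, 11]
Partition 3: pivot=-4 at index 0 -> [-4, -1, -1, 2, 24, 11]
Partition 4: pivot=11 at index 4 -> [-4, -1, -1, 2, 11, 24]


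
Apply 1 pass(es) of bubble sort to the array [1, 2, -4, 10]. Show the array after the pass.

After pass 1: [1, -4, 2, 10] (1 swaps)
Total swaps: 1


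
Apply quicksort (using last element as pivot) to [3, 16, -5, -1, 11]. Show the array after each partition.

Partition 1: pivot=11 at index 3 -> [3, -5, -1, 11, 16]
Partition 2: pivot=-1 at index 1 -> [-5, -1, 3, 11, 16]


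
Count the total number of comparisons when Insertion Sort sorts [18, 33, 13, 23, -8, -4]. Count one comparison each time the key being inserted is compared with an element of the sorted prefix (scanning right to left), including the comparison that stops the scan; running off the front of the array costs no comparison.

Insert 33: 18 <= 33 (stop) = 1 comparison(s) -> [18, 33, 13, 23, -8, -4]
Insert 13: 33 > 13 (shift), 18 > 13 (shift), reached front = 2 comparison(s) -> [13, 18, 33, 23, -8, -4]
Insert 23: 33 > 23 (shift), 18 <= 23 (stop) = 2 comparison(s) -> [13, 18, 23, 33, -8, -4]
Insert -8: 33 > -8 (shift), 23 > -8 (shift), 18 > -8 (shift), 13 > -8 (shift), reached front = 4 comparison(s) -> [-8, 13, 18, 23, 33, -4]
Insert -4: 33 > -4 (shift), 23 > -4 (shift), 18 > -4 (shift), 13 > -4 (shift), -8 <= -4 (stop) = 5 comparison(s) -> [-8, -4, 13, 18, 23, 33]
Total comparisons: 1 + 2 + 2 + 4 + 5 = 14


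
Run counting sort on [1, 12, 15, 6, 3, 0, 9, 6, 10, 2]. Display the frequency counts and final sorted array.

Count array: [1, 1, 1, 1, 0, 0, 2, 0, 0, 1, 1, 0, 1, 0, 0, 1]
(count[i] = number of elements equal to i)
Cumulative count: [1, 2, 3, 4, 4, 4, 6, 6, 6, 7, 8, 8, 9, 9, 9, 10]
Sorted: [0, 1, 2, 3, 6, 6, 9, 10, 12, 15]
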